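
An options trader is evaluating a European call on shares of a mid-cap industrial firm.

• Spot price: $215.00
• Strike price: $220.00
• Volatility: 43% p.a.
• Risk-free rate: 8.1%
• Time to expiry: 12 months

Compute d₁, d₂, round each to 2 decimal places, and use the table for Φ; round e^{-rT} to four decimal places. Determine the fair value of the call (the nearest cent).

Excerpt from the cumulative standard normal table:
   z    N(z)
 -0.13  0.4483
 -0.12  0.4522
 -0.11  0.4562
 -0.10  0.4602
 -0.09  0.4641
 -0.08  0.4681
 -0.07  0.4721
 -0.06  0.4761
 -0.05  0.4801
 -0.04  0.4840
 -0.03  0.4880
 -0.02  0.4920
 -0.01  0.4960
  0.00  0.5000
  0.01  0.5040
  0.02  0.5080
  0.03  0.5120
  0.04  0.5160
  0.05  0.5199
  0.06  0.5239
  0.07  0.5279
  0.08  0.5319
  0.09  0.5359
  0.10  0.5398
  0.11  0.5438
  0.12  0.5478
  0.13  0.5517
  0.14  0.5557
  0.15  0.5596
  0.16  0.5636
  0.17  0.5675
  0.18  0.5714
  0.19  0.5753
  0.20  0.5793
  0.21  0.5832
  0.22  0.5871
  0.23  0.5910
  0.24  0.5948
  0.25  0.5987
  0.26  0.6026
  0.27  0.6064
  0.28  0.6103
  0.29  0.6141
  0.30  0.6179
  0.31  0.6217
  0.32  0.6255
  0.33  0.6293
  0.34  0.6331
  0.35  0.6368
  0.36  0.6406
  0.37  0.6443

$41.94

σ√T = 0.43 × 1.0000 = 0.4300
ln(S/K) + (r + σ²/2)T = ln(215/220) + (0.081 + 0.43²/2)·1 = -0.0230 + 0.1734 = 0.1505
d₁ = 0.1505 / 0.4300 = 0.3499 ⇒ 0.35
d₂ = d₁ − σ√T = 0.3499 − 0.4300 = -0.0801 ⇒ -0.08
e^(−rT) = e^(−0.081·1) = 0.9222
N(d₁) = N(0.35) = 0.6368;  N(d₂) = N(-0.08) = 0.4681
C = 215·0.6368 − 220·0.9222·0.4681 = 136.9120 − 94.9700 = 41.9420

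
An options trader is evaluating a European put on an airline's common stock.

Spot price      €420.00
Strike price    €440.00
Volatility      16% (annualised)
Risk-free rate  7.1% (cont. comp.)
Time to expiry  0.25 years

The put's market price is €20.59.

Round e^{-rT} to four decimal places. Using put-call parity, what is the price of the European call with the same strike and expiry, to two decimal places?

€8.33

exp(−rT) = exp(−0.071·0.25) = 0.9824
Put-call parity: C − P = S − K·e^(−rT) = 420 − 440·0.9824 = 420 − 432.2560 = -12.2560
C = P + (C − P) = 20.59 + (-12.2560) = 8.3340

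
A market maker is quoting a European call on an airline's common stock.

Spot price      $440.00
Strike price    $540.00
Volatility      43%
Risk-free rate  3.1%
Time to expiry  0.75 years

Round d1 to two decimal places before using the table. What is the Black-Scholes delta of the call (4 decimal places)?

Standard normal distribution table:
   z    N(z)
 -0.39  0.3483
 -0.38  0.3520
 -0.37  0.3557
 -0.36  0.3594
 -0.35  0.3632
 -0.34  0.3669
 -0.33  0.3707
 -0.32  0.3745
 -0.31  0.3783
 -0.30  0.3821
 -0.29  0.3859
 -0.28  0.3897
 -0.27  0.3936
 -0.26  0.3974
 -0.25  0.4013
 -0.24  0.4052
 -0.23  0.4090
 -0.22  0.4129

σ√T = 0.43 × 0.8660 = 0.3724
d₁ = [ln(440/540) + (0.031 + ½·0.43²)·0.75] / (σ√T) = (-0.2048 + 0.0926) / 0.3724 = -0.3013 ⇒ -0.30
N(d₁) = N(-0.30) = 0.3821
Δ_call = N(d₁) = 0.3821

0.3821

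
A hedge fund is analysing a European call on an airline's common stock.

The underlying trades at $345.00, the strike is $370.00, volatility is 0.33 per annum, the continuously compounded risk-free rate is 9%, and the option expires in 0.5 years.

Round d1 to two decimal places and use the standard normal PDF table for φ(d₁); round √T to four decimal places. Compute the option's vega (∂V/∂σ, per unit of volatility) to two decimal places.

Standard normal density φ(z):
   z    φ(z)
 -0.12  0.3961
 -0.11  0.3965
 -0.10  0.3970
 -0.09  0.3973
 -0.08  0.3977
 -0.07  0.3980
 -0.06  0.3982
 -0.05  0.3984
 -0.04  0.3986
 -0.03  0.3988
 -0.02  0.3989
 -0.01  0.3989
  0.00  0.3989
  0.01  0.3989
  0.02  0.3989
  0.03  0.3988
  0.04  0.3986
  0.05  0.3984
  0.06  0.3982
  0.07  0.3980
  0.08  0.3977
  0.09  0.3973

97.31

σ√T = 0.33 × 0.7071 = 0.2333
d₁ = [ln(345/370) + (0.09 + ½·0.33²)·0.5] / (σ√T) = (-0.0700 + 0.0722) / 0.2333 = 0.0097 ≈ 0.01
√T = √0.5 = 0.7071
φ(d₁) = φ(0.01) = 0.3989
vega = S·φ(d₁)·√T = 345·0.3989·0.7071 = 97.3115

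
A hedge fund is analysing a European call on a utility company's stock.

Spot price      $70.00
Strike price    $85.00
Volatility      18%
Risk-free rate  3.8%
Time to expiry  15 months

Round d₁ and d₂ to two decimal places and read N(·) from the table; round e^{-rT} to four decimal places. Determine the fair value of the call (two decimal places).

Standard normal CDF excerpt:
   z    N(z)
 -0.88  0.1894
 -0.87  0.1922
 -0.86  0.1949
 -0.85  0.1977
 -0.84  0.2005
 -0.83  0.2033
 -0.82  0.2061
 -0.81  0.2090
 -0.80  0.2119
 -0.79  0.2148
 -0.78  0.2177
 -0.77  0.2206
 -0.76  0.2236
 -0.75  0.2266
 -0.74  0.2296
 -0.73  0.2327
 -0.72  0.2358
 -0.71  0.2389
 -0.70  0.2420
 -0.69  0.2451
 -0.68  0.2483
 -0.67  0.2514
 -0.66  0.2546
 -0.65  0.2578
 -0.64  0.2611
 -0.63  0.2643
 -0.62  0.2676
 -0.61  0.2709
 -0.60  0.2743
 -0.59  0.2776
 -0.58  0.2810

$2.02

σ√T = 0.18 × 1.1180 = 0.2012
d₁ = [ln(70/85) + (0.038 + ½·0.18²)·1.25] / (σ√T) = (-0.1942 + 0.0678) / 0.2012 = -0.6281 which rounds to -0.63
d₂ = -0.6281 − 0.2012 = -0.8294 which rounds to -0.83
e^(−rT) = e^(−0.038·1.25) = 0.9536
C = 70·N(-0.63) − 85·0.9536·N(-0.83) = 70·0.2643 − 85·0.9536·0.2033 = 18.5010 − 16.4787 = 2.0223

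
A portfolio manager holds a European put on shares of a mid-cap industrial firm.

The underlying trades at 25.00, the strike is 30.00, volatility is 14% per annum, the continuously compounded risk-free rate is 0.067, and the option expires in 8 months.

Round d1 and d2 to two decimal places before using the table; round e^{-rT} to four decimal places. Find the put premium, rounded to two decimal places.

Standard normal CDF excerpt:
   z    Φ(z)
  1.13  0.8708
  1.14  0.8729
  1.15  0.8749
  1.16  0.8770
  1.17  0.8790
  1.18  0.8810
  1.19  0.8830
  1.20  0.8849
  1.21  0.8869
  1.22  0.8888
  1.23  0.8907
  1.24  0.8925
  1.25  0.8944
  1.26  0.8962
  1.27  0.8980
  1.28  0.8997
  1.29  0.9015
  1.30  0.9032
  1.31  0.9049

T = 0.6667;  σ√T = 0.1143
d₁ = [ln(25/30) + (0.067 + ½·0.14²)·0.6667] / (σ√T) = (-0.1823 + 0.0512) / 0.1143 = -1.1471 → -1.15
d₂ = -1.1471 − 0.1143 = -1.2614 → -1.26
e^(−rT) = e^(−0.067·0.6667) = 0.9563
N(−d₂) = N(1.26) = 0.8962;  N(−d₁) = N(1.15) = 0.8749
P = 30·0.9563·0.8962 − 25·0.8749 = 25.7111 − 21.8725 = 3.8386

3.84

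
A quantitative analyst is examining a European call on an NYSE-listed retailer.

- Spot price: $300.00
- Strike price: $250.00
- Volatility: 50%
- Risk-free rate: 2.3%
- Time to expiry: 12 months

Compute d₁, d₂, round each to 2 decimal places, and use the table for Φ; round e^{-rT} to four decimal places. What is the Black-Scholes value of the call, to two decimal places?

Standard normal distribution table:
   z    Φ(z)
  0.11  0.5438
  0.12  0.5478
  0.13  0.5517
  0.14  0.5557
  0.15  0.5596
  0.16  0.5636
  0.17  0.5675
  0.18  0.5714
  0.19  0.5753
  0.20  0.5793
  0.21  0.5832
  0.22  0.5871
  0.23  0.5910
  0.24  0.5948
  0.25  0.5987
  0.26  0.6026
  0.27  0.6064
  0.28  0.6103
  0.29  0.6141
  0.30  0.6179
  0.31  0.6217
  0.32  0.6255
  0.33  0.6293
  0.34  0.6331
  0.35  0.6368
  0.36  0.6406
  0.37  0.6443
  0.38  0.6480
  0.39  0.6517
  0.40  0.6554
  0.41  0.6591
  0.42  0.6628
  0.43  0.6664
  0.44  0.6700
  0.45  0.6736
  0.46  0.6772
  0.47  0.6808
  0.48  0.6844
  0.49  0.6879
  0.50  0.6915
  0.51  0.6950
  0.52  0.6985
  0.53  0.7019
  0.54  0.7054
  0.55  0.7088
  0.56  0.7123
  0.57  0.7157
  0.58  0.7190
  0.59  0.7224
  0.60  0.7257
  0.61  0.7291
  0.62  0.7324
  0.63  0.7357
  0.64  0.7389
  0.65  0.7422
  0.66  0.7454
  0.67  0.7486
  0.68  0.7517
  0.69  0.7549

T = 1;  σ√T = 0.5000
d₁ = [ln(300/250) + (0.023 + 0.5²/2)·1] / 0.5000 = [0.1823 + 0.1480] / 0.5000 = 0.6606 → 0.66
d₂ = d₁ − σ√T = 0.6606 − 0.5000 = 0.1606 → 0.16
exp(−rT) = exp(−0.023·1) = 0.9773
N(d₁) = N(0.66) = 0.7454;  N(d₂) = N(0.16) = 0.5636
C = 300·0.7454 − 250·0.9773·0.5636 = 223.6200 − 137.7016 = 85.9184

$85.92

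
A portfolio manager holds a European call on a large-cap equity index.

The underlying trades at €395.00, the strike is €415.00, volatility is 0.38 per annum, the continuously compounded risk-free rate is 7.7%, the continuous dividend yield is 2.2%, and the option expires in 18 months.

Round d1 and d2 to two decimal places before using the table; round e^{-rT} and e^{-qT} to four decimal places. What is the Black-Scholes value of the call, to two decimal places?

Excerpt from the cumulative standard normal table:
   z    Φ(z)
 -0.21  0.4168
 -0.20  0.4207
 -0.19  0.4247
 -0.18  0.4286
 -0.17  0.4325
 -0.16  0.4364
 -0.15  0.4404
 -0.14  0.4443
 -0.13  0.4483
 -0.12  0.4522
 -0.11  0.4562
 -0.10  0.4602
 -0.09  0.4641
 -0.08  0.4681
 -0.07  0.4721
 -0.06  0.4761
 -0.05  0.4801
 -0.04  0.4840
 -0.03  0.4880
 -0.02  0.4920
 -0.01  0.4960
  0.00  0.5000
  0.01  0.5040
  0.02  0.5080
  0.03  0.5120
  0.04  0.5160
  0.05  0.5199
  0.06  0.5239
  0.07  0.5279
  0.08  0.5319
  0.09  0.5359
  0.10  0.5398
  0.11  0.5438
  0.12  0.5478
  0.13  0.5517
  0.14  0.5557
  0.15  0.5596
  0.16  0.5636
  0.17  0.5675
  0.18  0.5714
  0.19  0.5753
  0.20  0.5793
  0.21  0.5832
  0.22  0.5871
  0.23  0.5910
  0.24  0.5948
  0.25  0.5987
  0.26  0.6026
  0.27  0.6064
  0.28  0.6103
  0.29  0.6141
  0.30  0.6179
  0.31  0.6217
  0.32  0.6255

σ√T = 0.38 × 1.2247 = 0.4654
ln(S/K) + (r − q + σ²/2)T = ln(395/415) + (0.077 − 0.022 + 0.38²/2)·1.5 = -0.0494 + 0.1908 = 0.1414
d₁ = 0.1414 / 0.4654 = 0.3038 ⇒ 0.30
d₂ = d₁ − σ√T = 0.3038 − 0.4654 = -0.1616 ⇒ -0.16
e^(−qT) = e^(−0.022·1.5) = 0.9675;  e^(−rT) = e^(−0.077·1.5) = 0.8909
N(d₁) = N(0.30) = 0.6179;  N(d₂) = N(-0.16) = 0.4364
C = 395·0.9675·0.6179 − 415·0.8909·0.4364 = 236.1382 − 161.3473 = 74.7909

€74.79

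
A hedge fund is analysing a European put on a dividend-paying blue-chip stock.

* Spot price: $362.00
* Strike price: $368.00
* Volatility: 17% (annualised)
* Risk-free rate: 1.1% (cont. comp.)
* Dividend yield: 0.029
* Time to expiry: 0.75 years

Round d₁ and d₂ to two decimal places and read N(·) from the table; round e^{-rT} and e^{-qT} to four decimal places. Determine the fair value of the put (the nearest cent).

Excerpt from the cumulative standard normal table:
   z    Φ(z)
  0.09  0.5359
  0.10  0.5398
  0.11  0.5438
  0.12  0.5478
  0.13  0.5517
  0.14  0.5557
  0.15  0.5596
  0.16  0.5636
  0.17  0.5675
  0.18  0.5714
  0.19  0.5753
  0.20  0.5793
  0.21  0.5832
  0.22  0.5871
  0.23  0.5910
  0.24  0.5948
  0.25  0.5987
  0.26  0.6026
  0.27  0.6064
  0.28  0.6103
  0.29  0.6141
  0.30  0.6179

T = 0.75;  σ√T = 0.1472
d₁ = [ln(362/368) + (0.011 − 0.029 + 0.17²/2)·0.75] / 0.1472 = [-0.0164 − 0.0027] / 0.1472 = -0.1297 ⇒ -0.13
d₂ = d₁ − σ√T = -0.1297 − 0.1472 = -0.2770 ⇒ -0.28
e^(−qT) = e^(−0.029·0.75) = 0.9785;  e^(−rT) = e^(−0.011·0.75) = 0.9918
P = 368·0.9918·N(0.28) − 362·0.9785·N(0.13) = 368·0.9918·0.6103 − 362·0.9785·0.5517 = 222.7488 − 195.4215 = 27.3272

$27.33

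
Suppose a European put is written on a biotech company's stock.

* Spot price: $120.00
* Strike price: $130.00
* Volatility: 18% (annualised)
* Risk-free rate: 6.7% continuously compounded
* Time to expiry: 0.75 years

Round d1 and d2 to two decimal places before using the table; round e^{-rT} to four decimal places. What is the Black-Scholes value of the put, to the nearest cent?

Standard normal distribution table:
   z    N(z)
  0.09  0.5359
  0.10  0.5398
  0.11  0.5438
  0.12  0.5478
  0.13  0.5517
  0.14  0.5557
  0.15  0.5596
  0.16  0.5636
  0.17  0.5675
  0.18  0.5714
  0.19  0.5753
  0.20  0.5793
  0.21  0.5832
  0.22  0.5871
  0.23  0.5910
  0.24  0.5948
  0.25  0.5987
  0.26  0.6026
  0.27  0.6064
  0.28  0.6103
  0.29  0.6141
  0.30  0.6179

σ√T = 0.18·√0.75 = 0.1559
ln(S/K) + (r + σ²/2)T = ln(120/130) + (0.067 + 0.18²/2)·0.75 = -0.0800 + 0.0624 = -0.0176
d₁ = -0.0176 / 0.1559 = -0.1132 ⇒ -0.11
d₂ = d₁ − σ√T = -0.1132 − 0.1559 = -0.2691 ⇒ -0.27
exp(−rT) = exp(−0.067·0.75) = 0.9510
P = 130·0.9510·N(0.27) − 120·N(0.11) = 130·0.9510·0.6064 − 120·0.5438 = 74.9692 − 65.2560 = 9.7132

$9.71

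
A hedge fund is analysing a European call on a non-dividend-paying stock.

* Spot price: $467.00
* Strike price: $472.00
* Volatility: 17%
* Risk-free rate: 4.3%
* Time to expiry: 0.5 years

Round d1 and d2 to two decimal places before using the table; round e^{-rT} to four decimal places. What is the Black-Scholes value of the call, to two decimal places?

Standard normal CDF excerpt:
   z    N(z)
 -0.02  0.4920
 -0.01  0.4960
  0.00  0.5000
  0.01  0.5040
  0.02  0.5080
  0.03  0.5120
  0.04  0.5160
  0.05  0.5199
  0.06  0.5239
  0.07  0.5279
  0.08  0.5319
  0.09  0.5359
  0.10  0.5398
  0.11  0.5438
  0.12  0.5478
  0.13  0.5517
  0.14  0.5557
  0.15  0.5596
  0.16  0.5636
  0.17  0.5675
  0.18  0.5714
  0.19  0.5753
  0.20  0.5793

$24.82

σ√T = 0.17·√0.5 = 0.1202
d₁ = [ln(467/472) + (0.043 + 0.17²/2)·0.5] / 0.1202 = [-0.0106 + 0.0287] / 0.1202 = 0.1504 which rounds to 0.15
d₂ = d₁ − σ√T = 0.1504 − 0.1202 = 0.0302 which rounds to 0.03
exp(−rT) = exp(−0.043·0.5) = 0.9787
N(d₁) = N(0.15) = 0.5596;  N(d₂) = N(0.03) = 0.5120
C = 467·0.5596 − 472·0.9787·0.5120 = 261.3332 − 236.5166 = 24.8166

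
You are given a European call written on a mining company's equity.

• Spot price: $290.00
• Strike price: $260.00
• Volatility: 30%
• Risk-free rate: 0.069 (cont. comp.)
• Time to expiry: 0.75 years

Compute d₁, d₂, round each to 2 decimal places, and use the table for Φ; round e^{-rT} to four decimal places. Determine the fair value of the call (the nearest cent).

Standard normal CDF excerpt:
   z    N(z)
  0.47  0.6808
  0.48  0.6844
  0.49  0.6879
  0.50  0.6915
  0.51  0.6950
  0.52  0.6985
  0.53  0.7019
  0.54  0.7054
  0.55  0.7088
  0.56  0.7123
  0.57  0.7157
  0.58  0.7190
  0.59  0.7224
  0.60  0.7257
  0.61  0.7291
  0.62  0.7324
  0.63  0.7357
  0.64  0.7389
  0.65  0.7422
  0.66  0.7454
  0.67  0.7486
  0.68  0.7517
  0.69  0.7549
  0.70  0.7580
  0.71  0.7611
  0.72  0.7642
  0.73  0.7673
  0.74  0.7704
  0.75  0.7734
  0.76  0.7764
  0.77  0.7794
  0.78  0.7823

T = 0.75;  σ√T = 0.2598
d₁ = [ln(290/260) + (0.069 + 0.3²/2)·0.75] / 0.2598 = [0.1092 + 0.0855] / 0.2598 = 0.7494 ⇒ 0.75
d₂ = d₁ − σ√T = 0.7494 − 0.2598 = 0.4896 ⇒ 0.49
e^(−rT) = e^(−0.069·0.75) = 0.9496
N(d₁) = N(0.75) = 0.7734;  N(d₂) = N(0.49) = 0.6879
C = 290·0.7734 − 260·0.9496·0.6879 = 224.2860 − 169.8398 = 54.4462

$54.45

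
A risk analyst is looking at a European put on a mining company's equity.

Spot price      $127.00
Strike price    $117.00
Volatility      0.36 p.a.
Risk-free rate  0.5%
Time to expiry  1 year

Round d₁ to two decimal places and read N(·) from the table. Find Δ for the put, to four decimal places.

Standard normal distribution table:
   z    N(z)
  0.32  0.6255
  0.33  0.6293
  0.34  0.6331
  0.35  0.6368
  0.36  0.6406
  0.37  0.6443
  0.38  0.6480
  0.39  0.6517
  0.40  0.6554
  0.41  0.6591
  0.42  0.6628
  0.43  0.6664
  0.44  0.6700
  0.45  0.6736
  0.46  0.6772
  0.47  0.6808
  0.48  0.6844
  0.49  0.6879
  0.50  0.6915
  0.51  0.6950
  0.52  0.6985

-0.3372

σ√T = 0.36 × 1.0000 = 0.3600
d₁ = [ln(127/117) + (0.005 + 0.36²/2)·1] / 0.3600 = [0.0820 + 0.0698] / 0.3600 = 0.4217 which rounds to 0.42
N(d₁) = N(0.42) = 0.6628
Δ_put = N(d₁) − 1 = 0.6628 − 1 = -0.3372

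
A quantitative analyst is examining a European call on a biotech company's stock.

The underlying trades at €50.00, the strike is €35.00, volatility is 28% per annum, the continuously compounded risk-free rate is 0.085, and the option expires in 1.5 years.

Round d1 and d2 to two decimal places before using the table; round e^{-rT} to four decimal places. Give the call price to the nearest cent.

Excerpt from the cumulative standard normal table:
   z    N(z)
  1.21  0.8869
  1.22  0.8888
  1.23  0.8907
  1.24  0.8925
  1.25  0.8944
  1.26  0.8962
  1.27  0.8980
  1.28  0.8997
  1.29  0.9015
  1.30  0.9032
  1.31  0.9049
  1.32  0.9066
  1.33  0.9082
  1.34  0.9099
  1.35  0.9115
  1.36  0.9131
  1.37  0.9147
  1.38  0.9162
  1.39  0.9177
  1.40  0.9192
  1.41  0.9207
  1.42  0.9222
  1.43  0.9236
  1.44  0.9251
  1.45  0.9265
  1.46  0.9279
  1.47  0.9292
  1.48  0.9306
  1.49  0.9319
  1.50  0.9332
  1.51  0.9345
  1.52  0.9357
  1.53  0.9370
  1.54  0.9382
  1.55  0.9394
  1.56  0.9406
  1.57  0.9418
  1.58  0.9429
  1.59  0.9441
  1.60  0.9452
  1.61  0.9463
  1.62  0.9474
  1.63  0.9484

€19.65

σ√T = 0.28 × 1.2247 = 0.3429
d₁ = [ln(50/35) + (0.085 + 0.28²/2)·1.5] / 0.3429 = [0.3567 + 0.1863] / 0.3429 = 1.5833 which rounds to 1.58
d₂ = d₁ − σ√T = 1.5833 − 0.3429 = 1.2404 which rounds to 1.24
e^(−rT) = e^(−0.085·1.5) = 0.8803
C = 50·N(1.58) − 35·0.8803·N(1.24) = 50·0.9429 − 35·0.8803·0.8925 = 47.1450 − 27.4984 = 19.6466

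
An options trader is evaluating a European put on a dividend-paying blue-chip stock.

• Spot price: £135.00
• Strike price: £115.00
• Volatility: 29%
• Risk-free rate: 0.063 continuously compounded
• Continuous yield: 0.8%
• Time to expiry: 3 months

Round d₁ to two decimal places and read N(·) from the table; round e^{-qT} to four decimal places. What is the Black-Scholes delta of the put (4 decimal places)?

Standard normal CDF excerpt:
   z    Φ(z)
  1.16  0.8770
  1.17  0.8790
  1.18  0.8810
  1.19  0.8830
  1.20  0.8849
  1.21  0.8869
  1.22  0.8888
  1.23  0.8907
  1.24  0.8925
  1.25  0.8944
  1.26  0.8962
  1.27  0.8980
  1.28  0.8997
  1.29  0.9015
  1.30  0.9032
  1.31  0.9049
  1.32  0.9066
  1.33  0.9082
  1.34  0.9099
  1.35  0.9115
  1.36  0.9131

T = 0.25;  σ√T = 0.1450
ln(S/K) + (r − q + σ²/2)T = ln(135/115) + (0.063 − 0.008 + 0.29²/2)·0.25 = 0.1603 + 0.0243 = 0.1846
d₁ = 0.1846 / 0.1450 = 1.2731 which rounds to 1.27
N(d₁) = N(1.27) = 0.8980
Δ_put = exp(−qT)·(N(d₁) − 1) = 0.9980·(0.8980 − 1) = -0.1018

-0.1018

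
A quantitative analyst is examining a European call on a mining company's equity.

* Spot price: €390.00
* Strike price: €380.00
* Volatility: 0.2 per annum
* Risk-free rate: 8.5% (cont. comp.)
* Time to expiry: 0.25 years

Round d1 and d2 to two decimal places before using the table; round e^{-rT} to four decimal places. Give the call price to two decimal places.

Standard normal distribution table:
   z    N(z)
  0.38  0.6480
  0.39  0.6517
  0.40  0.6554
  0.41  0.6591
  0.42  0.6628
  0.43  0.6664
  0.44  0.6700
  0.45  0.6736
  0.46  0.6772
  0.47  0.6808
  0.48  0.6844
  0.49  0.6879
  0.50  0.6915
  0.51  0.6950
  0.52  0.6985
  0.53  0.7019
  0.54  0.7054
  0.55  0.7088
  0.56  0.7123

€25.84

T = 0.25;  σ√T = 0.1000
d₁ = [ln(390/380) + (0.085 + ½·0.2²)·0.25] / (σ√T) = (0.0260 + 0.0263) / 0.1000 = 0.5223 ≈ 0.52
d₂ = 0.5223 − 0.1000 = 0.4223 ≈ 0.42
e^(−rT) = e^(−0.085·0.25) = 0.9790
C = 390·N(0.52) − 380·0.9790·N(0.42) = 390·0.6985 − 380·0.9790·0.6628 = 272.4150 − 246.5749 = 25.8401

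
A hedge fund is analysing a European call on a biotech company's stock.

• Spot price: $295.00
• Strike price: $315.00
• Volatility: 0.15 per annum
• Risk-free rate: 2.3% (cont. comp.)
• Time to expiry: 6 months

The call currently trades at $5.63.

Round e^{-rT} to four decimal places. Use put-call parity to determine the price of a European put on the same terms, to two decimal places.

e^(−rT) = e^(−0.023·0.5) = 0.9886
Put-call parity: C − P = S − K·e^(−rT) = 295 − 315·0.9886 = 295 − 311.4090 = -16.4090
P = C − (C − P) = 5.63 − (-16.4090) = 22.0390

$22.04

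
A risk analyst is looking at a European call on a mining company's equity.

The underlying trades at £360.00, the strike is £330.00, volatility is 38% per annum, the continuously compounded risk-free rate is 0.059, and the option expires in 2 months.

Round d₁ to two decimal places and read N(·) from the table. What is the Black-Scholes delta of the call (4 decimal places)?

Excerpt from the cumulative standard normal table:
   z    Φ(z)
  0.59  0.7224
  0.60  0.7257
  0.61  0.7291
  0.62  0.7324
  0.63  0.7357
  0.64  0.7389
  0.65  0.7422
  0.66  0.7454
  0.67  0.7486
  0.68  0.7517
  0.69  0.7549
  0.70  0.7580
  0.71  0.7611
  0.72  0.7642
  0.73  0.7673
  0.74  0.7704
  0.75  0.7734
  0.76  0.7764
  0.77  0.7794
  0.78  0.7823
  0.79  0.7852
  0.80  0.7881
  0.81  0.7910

T = 0.1667;  σ√T = 0.1551
ln(S/K) + (r + σ²/2)T = ln(360/330) + (0.059 + 0.38²/2)·0.1667 = 0.0870 + 0.0219 = 0.1089
d₁ = 0.1089 / 0.1551 = 0.7018 which rounds to 0.70
N(d₁) = N(0.70) = 0.7580
Δ_call = N(d₁) = 0.7580

0.7580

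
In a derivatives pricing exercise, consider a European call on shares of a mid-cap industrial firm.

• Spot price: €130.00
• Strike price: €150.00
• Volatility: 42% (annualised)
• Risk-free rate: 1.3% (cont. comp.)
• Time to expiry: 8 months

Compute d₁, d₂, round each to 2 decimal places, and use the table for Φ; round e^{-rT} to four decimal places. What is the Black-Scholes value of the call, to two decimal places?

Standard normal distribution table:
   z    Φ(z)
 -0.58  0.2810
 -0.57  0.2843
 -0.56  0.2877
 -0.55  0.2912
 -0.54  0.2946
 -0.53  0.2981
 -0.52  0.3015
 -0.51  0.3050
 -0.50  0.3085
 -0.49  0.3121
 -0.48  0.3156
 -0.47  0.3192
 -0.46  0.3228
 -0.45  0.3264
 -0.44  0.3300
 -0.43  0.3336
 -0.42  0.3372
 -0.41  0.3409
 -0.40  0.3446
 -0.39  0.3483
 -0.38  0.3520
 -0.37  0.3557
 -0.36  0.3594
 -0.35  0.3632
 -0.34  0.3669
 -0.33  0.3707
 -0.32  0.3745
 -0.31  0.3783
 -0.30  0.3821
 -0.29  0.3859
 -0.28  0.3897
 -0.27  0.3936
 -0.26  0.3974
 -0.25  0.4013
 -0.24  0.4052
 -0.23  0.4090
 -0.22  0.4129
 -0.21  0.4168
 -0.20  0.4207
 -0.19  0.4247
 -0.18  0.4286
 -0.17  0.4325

σ√T = 0.42 × 0.8165 = 0.3429
d₁ = [ln(130/150) + (0.013 + 0.42²/2)·0.6667] / 0.3429 = [-0.1431 + 0.0675] / 0.3429 = -0.2206 → -0.22
d₂ = d₁ − σ√T = -0.2206 − 0.3429 = -0.5635 → -0.56
e^(−rT) = e^(−0.013·0.6667) = 0.9914
N(d₁) = N(-0.22) = 0.4129;  N(d₂) = N(-0.56) = 0.2877
C = 130·0.4129 − 150·0.9914·0.2877 = 53.6770 − 42.7839 = 10.8931

€10.89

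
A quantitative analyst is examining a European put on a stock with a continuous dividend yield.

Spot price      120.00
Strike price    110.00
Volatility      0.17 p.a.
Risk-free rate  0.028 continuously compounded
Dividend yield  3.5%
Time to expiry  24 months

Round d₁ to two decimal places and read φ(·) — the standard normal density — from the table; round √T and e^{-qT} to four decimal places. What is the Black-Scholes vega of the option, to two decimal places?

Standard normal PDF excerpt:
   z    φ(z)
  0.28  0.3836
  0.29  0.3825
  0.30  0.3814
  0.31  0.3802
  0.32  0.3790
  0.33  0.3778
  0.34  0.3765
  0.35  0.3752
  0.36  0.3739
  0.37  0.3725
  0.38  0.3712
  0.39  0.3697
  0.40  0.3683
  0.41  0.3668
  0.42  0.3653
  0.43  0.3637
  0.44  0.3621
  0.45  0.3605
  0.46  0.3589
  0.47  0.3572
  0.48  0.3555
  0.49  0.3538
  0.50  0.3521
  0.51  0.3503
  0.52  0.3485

57.80

σ√T = 0.17·√2 = 0.2404
d₁ = [ln(120/110) + (0.028 − 0.035 + ½·0.17²)·2] / (σ√T) = (0.0870 + 0.0149) / 0.2404 = 0.4239 ≈ 0.42
√T = √2 = 1.4142
φ(d₁) = φ(0.42) = 0.3653
exp(−qT) = exp(−0.035·2) = 0.9324
vega = S·exp(−qT)·φ(d₁)·√T = 120·0.9324·0.3653·1.4142 = 57.8022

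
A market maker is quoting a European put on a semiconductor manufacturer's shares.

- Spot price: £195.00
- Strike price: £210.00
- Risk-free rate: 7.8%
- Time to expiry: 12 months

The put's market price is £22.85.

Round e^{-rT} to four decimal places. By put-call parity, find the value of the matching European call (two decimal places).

exp(−rT) = exp(−0.078·1) = 0.9250
Put-call parity: C − P = S − K·e^(−rT) = 195 − 210·0.9250 = 195 − 194.2500 = 0.7500
C = P + (C − P) = 22.85 + (0.7500) = 23.6000

£23.60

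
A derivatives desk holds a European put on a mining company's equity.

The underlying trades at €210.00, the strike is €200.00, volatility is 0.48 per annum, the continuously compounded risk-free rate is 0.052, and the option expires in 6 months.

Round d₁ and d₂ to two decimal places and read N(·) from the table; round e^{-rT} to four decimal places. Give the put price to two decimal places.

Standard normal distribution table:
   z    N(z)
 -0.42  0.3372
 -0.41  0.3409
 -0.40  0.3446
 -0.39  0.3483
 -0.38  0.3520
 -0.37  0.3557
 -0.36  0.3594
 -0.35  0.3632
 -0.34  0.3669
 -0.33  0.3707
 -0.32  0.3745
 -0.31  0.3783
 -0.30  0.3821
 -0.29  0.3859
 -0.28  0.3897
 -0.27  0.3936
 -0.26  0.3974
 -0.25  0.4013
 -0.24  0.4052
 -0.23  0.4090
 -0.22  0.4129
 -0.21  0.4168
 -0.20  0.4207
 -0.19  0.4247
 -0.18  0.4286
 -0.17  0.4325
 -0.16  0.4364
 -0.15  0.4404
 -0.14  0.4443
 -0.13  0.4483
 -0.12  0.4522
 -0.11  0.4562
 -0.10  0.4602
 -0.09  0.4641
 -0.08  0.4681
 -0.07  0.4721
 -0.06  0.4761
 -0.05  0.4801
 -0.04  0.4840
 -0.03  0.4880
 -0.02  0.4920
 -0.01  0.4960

€20.41

T = 0.5;  σ√T = 0.3394
d₁ = [ln(210/200) + (0.052 + ½·0.48²)·0.5] / (σ√T) = (0.0488 + 0.0836) / 0.3394 = 0.3901 which rounds to 0.39
d₂ = 0.3901 − 0.3394 = 0.0506 which rounds to 0.05
exp(−rT) = exp(−0.052·0.5) = 0.9743
N(−d₂) = N(-0.05) = 0.4801;  N(−d₁) = N(-0.39) = 0.3483
P = 200·0.9743·0.4801 − 210·0.3483 = 93.5523 − 73.1430 = 20.4093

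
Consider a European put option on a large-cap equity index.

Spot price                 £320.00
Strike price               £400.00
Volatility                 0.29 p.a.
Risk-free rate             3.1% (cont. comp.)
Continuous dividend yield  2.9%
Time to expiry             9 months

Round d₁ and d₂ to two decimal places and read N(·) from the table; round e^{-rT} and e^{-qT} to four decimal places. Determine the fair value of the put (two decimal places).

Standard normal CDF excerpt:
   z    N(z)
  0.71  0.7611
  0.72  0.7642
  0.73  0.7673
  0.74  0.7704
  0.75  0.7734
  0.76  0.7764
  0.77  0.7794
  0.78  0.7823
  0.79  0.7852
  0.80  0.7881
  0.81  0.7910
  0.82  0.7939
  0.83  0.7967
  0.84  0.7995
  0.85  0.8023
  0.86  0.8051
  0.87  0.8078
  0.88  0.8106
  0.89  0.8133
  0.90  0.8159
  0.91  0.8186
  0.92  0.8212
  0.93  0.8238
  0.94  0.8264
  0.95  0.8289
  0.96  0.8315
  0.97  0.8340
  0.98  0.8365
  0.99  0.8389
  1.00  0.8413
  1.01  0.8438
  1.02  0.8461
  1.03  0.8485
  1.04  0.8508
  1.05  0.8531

σ√T = 0.29 × 0.8660 = 0.2511
ln(S/K) + (r − q + σ²/2)T = ln(320/400) + (0.031 − 0.029 + 0.29²/2)·0.75 = -0.2231 + 0.0330 = -0.1901
d₁ = -0.1901 / 0.2511 = -0.7570 → -0.76
d₂ = d₁ − σ√T = -0.7570 − 0.2511 = -1.0081 → -1.01
exp(−qT) = exp(−0.029·0.75) = 0.9785;  exp(−rT) = exp(−0.031·0.75) = 0.9770
P = 400·0.9770·N(1.01) − 320·0.9785·N(0.76) = 400·0.9770·0.8438 − 320·0.9785·0.7764 = 329.7570 − 243.1064 = 86.6507

£86.65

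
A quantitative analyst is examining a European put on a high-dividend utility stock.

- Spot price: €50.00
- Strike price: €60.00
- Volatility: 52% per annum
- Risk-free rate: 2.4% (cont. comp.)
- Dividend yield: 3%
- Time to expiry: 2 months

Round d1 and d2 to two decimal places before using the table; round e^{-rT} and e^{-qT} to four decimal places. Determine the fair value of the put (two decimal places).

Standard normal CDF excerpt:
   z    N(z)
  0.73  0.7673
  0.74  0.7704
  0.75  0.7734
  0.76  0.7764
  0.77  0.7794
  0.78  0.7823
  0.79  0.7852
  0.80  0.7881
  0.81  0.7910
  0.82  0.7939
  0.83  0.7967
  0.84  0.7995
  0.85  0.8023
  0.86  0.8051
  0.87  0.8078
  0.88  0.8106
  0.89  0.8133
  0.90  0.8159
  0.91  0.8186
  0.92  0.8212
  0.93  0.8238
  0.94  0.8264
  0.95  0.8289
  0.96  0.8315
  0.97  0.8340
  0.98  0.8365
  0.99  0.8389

T = 0.1667;  σ√T = 0.2123
ln(S/K) + (r − q + σ²/2)T = ln(50/60) + (0.024 − 0.03 + 0.52²/2)·0.1667 = -0.1823 + 0.0215 = -0.1608
d₁ = -0.1608 / 0.2123 = -0.7574 ⇒ -0.76
d₂ = d₁ − σ√T = -0.7574 − 0.2123 = -0.9697 ⇒ -0.97
exp(−qT) = exp(−0.03·0.1667) = 0.9950;  exp(−rT) = exp(−0.024·0.1667) = 0.9960
P = 60·0.9960·N(0.97) − 50·0.9950·N(0.76) = 60·0.9960·0.8340 − 50·0.9950·0.7764 = 49.8398 − 38.6259 = 11.2139

€11.21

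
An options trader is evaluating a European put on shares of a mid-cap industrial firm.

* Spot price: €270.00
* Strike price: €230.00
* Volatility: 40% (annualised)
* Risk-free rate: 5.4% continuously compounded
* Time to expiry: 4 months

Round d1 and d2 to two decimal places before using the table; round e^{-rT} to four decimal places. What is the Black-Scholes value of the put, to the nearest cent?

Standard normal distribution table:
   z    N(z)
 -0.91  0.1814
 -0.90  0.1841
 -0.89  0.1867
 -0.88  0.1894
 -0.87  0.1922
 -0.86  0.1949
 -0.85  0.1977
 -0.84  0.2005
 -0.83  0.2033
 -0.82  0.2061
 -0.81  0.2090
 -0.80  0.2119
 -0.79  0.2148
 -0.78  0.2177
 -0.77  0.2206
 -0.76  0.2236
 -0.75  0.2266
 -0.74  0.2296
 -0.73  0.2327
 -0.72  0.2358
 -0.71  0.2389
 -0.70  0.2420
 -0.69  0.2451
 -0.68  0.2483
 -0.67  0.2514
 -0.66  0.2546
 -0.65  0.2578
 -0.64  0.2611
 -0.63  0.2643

σ√T = 0.4 × 0.5774 = 0.2309
d₁ = [ln(270/230) + (0.054 + 0.4²/2)·0.3333] / 0.2309 = [0.1603 + 0.0447] / 0.2309 = 0.8877 → 0.89
d₂ = d₁ − σ√T = 0.8877 − 0.2309 = 0.6568 → 0.66
e^(−rT) = e^(−0.054·0.3333) = 0.9822
N(−d₂) = N(-0.66) = 0.2546;  N(−d₁) = N(-0.89) = 0.1867
P = 230·0.9822·0.2546 − 270·0.1867 = 57.5157 − 50.4090 = 7.1067

€7.11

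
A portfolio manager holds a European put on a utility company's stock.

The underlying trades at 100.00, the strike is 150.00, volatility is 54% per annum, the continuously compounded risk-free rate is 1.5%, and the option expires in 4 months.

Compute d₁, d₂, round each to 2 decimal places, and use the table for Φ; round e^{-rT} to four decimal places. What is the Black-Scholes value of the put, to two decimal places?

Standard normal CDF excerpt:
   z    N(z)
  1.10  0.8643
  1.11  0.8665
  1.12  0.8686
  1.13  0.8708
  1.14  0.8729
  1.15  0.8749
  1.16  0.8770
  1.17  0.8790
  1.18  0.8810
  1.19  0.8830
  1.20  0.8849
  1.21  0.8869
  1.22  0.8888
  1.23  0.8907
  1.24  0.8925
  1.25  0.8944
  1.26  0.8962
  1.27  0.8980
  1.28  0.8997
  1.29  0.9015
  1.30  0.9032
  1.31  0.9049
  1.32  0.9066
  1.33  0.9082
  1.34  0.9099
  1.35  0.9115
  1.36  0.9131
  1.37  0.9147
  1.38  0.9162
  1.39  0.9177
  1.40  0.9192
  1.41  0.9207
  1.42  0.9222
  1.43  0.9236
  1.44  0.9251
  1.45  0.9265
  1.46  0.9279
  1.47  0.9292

50.99

T = 0.3333;  σ√T = 0.3118
d₁ = [ln(100/150) + (0.015 + ½·0.54²)·0.3333] / (σ√T) = (-0.4055 + 0.0536) / 0.3118 = -1.1286 ≈ -1.13
d₂ = -1.1286 − 0.3118 = -1.4404 ≈ -1.44
exp(−rT) = exp(−0.015·0.3333) = 0.9950
N(−d₂) = N(1.44) = 0.9251;  N(−d₁) = N(1.13) = 0.8708
P = 150·0.9950·0.9251 − 100·0.8708 = 138.0712 − 87.0800 = 50.9912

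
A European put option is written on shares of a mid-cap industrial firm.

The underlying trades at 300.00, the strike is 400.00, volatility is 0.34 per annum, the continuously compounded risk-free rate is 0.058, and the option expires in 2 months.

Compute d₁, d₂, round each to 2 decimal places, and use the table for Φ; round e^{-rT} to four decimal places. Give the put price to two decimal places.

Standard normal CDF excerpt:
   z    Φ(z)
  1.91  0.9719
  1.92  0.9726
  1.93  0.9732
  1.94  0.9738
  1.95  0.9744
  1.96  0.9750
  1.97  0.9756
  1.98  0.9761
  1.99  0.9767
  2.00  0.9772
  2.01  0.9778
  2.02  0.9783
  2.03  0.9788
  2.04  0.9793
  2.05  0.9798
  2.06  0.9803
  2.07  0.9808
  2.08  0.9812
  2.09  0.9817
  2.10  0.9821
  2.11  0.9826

σ√T = 0.34·√0.1667 = 0.1388
ln(S/K) + (r + σ²/2)T = ln(300/400) + (0.058 + 0.34²/2)·0.1667 = -0.2877 + 0.0193 = -0.2684
d₁ = -0.2684 / 0.1388 = -1.9335 → -1.93
d₂ = d₁ − σ√T = -1.9335 − 0.1388 = -2.0723 → -2.07
e^(−rT) = e^(−0.058·0.1667) = 0.9904
P = 400·0.9904·N(2.07) − 300·N(1.93) = 400·0.9904·0.9808 − 300·0.9732 = 388.5537 − 291.9600 = 96.5937

96.59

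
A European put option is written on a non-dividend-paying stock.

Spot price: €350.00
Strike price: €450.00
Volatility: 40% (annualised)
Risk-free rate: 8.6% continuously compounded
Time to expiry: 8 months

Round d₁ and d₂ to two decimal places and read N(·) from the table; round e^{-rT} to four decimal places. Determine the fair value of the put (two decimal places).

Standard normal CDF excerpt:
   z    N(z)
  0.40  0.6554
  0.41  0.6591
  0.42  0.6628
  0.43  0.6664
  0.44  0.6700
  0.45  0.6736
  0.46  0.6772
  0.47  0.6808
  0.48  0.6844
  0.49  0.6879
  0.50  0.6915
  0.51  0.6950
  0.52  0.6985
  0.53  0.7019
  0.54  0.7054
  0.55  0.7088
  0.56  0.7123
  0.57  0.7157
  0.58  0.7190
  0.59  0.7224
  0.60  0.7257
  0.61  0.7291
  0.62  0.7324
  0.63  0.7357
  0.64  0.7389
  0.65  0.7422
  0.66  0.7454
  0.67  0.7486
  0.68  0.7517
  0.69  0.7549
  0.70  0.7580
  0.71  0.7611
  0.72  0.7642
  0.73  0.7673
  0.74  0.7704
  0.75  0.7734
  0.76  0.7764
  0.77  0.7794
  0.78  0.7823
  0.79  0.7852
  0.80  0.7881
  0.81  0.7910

σ√T = 0.4 × 0.8165 = 0.3266
d₁ = [ln(350/450) + (0.086 + ½·0.4²)·0.6667] / (σ√T) = (-0.2513 + 0.1107) / 0.3266 = -0.4306 ⇒ -0.43
d₂ = -0.4306 − 0.3266 = -0.7572 ⇒ -0.76
exp(−rT) = exp(−0.086·0.6667) = 0.9443
P = 450·0.9443·N(0.76) − 350·N(0.43) = 450·0.9443·0.7764 − 350·0.6664 = 329.9195 − 233.2400 = 96.6795

€96.68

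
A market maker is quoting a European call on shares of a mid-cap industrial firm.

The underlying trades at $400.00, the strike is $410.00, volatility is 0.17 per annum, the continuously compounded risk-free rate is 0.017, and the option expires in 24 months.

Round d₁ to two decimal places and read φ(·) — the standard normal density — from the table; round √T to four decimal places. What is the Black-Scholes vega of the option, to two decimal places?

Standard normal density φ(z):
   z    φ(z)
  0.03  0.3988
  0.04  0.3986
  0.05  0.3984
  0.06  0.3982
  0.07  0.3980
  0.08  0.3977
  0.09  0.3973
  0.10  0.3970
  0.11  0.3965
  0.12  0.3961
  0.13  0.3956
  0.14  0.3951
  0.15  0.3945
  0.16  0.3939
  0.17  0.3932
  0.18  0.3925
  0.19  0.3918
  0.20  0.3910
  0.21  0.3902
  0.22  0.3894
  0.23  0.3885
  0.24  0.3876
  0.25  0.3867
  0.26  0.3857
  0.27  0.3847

σ√T = 0.17·√2 = 0.2404
d₁ = [ln(400/410) + (0.017 + ½·0.17²)·2] / (σ√T) = (-0.0247 + 0.0629) / 0.2404 = 0.1589 → 0.16
√T = √2 = 1.4142
φ(d₁) = φ(0.16) = 0.3939
vega = S·φ(d₁)·√T = 400·0.3939·1.4142 = 222.8214

222.82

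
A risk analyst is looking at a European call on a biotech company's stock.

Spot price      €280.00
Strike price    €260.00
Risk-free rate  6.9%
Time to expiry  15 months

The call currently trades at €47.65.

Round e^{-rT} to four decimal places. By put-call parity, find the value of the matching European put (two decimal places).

€6.17

exp(−rT) = exp(−0.069·1.25) = 0.9174
Put-call parity: C − P = S − K·e^(−rT) = 280 − 260·0.9174 = 280 − 238.5240 = 41.4760
P = C − (C − P) = 47.65 − (41.4760) = 6.1740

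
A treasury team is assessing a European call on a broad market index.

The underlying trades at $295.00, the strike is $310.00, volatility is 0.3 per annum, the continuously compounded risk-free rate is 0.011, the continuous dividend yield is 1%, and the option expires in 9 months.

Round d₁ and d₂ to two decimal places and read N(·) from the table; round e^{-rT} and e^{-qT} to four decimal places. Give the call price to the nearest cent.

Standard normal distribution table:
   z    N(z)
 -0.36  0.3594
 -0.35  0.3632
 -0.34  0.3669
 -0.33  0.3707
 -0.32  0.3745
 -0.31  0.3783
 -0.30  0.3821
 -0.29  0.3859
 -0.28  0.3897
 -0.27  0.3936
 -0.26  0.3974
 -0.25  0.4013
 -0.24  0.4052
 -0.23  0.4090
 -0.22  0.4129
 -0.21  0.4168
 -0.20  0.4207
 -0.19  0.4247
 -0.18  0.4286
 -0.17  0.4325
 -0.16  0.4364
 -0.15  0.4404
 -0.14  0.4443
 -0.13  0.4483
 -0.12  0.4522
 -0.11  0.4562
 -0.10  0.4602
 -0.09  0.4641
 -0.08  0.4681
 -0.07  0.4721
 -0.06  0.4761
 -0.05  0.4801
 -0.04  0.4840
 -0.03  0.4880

$24.25

σ√T = 0.3 × 0.8660 = 0.2598
d₁ = [ln(295/310) + (0.011 − 0.01 + 0.3²/2)·0.75] / 0.2598 = [-0.0496 + 0.0345] / 0.2598 = -0.0581 ≈ -0.06
d₂ = d₁ − σ√T = -0.0581 − 0.2598 = -0.3179 ≈ -0.32
e^(−qT) = e^(−0.01·0.75) = 0.9925;  e^(−rT) = e^(−0.011·0.75) = 0.9918
C = 295·0.9925·N(-0.06) − 310·0.9918·N(-0.32) = 295·0.9925·0.4761 − 310·0.9918·0.3745 = 139.3961 − 115.1430 = 24.2531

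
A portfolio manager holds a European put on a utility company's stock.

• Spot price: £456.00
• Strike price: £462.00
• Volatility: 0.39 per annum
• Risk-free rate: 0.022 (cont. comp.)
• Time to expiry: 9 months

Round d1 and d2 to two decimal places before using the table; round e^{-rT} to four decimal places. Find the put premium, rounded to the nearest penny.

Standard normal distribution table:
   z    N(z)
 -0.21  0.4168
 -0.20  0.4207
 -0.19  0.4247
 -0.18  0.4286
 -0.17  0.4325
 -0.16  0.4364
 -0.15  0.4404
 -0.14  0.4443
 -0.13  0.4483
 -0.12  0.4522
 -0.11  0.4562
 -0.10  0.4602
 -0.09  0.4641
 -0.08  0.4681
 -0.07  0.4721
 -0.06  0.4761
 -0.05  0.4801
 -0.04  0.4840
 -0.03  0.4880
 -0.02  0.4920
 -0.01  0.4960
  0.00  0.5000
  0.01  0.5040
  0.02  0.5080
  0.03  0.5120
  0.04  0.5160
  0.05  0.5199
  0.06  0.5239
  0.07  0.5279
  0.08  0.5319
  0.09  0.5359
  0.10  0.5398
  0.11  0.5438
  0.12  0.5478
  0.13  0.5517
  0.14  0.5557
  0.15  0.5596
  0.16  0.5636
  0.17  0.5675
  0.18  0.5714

σ√T = 0.39 × 0.8660 = 0.3377
d₁ = [ln(456/462) + (0.022 + ½·0.39²)·0.75] / (σ√T) = (-0.0131 + 0.0735) / 0.3377 = 0.1790 which rounds to 0.18
d₂ = 0.1790 − 0.3377 = -0.1587 which rounds to -0.16
e^(−rT) = e^(−0.022·0.75) = 0.9836
N(−d₂) = N(0.16) = 0.5636;  N(−d₁) = N(-0.18) = 0.4286
P = 462·0.9836·0.5636 − 456·0.4286 = 256.1129 − 195.4416 = 60.6713

£60.67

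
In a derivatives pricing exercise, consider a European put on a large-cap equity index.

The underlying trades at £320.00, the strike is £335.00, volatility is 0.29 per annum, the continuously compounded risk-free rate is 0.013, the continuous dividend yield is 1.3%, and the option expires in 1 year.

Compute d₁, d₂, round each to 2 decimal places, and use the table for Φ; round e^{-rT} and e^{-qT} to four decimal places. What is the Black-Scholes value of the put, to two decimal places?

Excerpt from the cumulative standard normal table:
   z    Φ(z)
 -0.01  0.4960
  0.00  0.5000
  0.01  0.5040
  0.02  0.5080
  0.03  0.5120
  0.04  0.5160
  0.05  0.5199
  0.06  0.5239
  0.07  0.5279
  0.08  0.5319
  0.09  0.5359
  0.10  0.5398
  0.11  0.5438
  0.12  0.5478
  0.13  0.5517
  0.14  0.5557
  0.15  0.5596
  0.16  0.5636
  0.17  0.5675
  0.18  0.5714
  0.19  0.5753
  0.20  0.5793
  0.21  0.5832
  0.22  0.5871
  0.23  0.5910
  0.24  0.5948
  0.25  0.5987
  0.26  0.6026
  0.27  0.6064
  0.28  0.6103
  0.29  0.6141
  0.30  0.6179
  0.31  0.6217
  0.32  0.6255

σ√T = 0.29·√1 = 0.2900
d₁ = [ln(320/335) + (0.013 − 0.013 + 0.29²/2)·1] / 0.2900 = [-0.0458 + 0.0420] / 0.2900 = -0.0130 ≈ -0.01
d₂ = d₁ − σ√T = -0.0130 − 0.2900 = -0.3030 ≈ -0.30
e^(−qT) = e^(−0.013·1) = 0.9871;  e^(−rT) = e^(−0.013·1) = 0.9871
P = 335·0.9871·N(0.30) − 320·0.9871·N(0.01) = 335·0.9871·0.6179 − 320·0.9871·0.5040 = 204.3262 − 159.1995 = 45.1268

£45.13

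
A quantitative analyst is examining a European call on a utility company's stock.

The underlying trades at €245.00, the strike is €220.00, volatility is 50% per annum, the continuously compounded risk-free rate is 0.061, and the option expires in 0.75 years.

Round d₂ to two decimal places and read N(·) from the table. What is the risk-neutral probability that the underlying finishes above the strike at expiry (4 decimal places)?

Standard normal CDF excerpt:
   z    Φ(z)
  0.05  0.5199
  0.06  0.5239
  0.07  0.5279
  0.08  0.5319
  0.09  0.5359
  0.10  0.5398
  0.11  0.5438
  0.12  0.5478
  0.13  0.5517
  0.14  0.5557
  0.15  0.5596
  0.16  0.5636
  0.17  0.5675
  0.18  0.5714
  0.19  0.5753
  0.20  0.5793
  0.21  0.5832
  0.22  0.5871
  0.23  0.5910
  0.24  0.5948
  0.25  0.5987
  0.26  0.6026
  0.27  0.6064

σ√T = 0.5 × 0.8660 = 0.4330
ln(S/K) + (r + σ²/2)T = ln(245/220) + (0.061 + 0.5²/2)·0.75 = 0.1076 + 0.1395 = 0.2471
d₁ = 0.2471 / 0.4330 = 0.5707 ≈ 0.57
d₂ = d₁ − σ√T = 0.5707 − 0.4330 = 0.1377 ≈ 0.14
Risk-neutral Pr[S_T > K] = N(d₂) = N(0.14) = 0.5557

0.5557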